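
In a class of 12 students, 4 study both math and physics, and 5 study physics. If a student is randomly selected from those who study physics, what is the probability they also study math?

P(A ∩ B) = 4/12 = 1/3
P(B) = 5/12
P(A|B) = P(A ∩ B) / P(B) = (1/3) / (5/12) = 4/5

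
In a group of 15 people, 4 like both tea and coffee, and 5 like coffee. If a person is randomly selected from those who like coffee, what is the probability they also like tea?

P(A ∩ B) = 4/15
P(B) = 5/15 = 1/3
P(A|B) = P(A ∩ B) / P(B) = (4/15) / (1/3) = 4/5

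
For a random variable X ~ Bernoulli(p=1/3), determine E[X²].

Using the identity E[X²] = Var(X) + (E[X])²:
E[X] = \frac{1}{3}
Var(X) = \frac{2}{9}
E[X²] = \frac{2}{9} + (\frac{1}{3})²
= \frac{1}{3}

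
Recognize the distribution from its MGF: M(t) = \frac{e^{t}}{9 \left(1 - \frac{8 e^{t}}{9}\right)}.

The MGF M(t) = \frac{e^{t}}{9 \left(1 - \frac{8 e^{t}}{9}\right)} is the standard form for the Geometric distribution.
Comparing with the known MGF formula identifies: Geometric(p=1/9), X = trial number of first success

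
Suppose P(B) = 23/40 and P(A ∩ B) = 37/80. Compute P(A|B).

P(A|B) = P(A ∩ B) / P(B)
= (37/80) / (23/40)
= 37/46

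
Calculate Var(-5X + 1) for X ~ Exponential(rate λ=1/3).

For X ~ Exponential(rate λ=1/3):
Var(X) = 9
Var(-5X + 1) = (-5)² × Var(X) = 25 × 9 = 225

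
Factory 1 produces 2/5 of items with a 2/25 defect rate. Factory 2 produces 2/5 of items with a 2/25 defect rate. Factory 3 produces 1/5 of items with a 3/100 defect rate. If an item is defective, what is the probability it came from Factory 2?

Using Bayes' theorem:
P(F1) = 2/5, P(D|F1) = 2/25
P(F2) = 2/5, P(D|F2) = 2/25
P(F3) = 1/5, P(D|F3) = 3/100
P(D) = P(D|F1)P(F1) + P(D|F2)P(F2) + P(D|F3)P(F3)
     = \frac{7}{100}
P(F2|D) = P(D|F2)P(F2) / P(D)
= \frac{16}{35}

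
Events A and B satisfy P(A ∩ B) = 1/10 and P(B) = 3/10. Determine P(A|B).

P(A|B) = P(A ∩ B) / P(B)
= (1/10) / (3/10)
= 1/3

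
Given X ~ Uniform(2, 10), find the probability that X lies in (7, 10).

P(7 < X < 10) = ∫_{7}^{10} f(x) dx
where f(x) = \frac{1}{8}
= \frac{3}{8}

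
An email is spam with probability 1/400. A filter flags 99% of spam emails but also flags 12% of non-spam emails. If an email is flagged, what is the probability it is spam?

Let D = the rare event, + = positive/flagged.
P(D) = 1/400
P(+|D) = 99/100
P(+|D') = 12/100 = 3/25
P(+) = P(+|D)P(D) + P(+|D')P(D')
     = \frac{99}{100} × \frac{1}{400} + \frac{3}{25} × \frac{399}{400}
     = \frac{4887}{40000}
P(D|+) = P(+|D)P(D)/P(+) = \frac{11}{543}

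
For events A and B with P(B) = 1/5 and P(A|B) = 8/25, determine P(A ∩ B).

By definition, P(A|B) = P(A ∩ B) / P(B)
So P(A ∩ B) = P(A|B) × P(B)
= 8/25 × 1/5
= 8/125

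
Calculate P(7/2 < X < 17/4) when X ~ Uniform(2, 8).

P(7/2 < X < 17/4) = ∫_{7/2}^{17/4} f(x) dx
where f(x) = \frac{1}{6}
= \frac{1}{8}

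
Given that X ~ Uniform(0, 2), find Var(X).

For X ~ Uniform(0, 2):
Var(X) = \frac{1}{3}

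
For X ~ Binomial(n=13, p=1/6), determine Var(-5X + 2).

For X ~ Binomial(n=13, p=1/6):
Var(X) = \frac{65}{36}
Var(-5X + 2) = (-5)² × Var(X) = 25 × \frac{65}{36} = \frac{1625}{36}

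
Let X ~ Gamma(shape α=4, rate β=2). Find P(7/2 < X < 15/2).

P(7/2 < X < 15/2) = ∫_{7/2}^{15/2} f(x) dx
where f(x) = \frac{8 x^{3} e^{- 2 x}}{3}
= \frac{-2073 + 269 e^{8}}{3 e^{15}}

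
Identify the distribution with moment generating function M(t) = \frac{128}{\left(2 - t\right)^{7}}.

The MGF M(t) = \frac{128}{\left(2 - t\right)^{7}} is the standard form for the Gamma distribution.
Comparing with the known MGF formula identifies: Gamma(shape α=7, rate β=2)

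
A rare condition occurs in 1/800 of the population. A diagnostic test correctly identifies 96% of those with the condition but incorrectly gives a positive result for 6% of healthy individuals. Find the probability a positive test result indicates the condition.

Let D = the rare event, + = positive/flagged.
P(D) = 1/800
P(+|D) = 96/100 = 24/25
P(+|D') = 6/100 = 3/50
P(+) = P(+|D)P(D) + P(+|D')P(D')
     = \frac{24}{25} × \frac{1}{800} + \frac{3}{50} × \frac{799}{800}
     = \frac{489}{8000}
P(D|+) = P(+|D)P(D)/P(+) = \frac{16}{815}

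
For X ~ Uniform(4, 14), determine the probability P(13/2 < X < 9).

P(13/2 < X < 9) = ∫_{13/2}^{9} f(x) dx
where f(x) = \frac{1}{10}
= \frac{1}{4}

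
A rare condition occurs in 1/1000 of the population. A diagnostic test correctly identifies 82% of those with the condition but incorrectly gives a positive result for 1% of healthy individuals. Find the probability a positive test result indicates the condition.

Let D = the rare event, + = positive/flagged.
P(D) = 1/1000
P(+|D) = 82/100 = 41/50
P(+|D') = 1/100
P(+) = P(+|D)P(D) + P(+|D')P(D')
     = \frac{41}{50} × \frac{1}{1000} + \frac{1}{100} × \frac{999}{1000}
     = \frac{1081}{100000}
P(D|+) = P(+|D)P(D)/P(+) = \frac{82}{1081}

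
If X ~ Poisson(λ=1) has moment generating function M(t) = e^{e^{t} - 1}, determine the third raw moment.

To find E[X^3], compute M^(3)(0):
M^(1)(t) = e^{t} e^{e^{t} - 1}
M^(2)(t) = e^{2 t} e^{e^{t} - 1} + e^{t} e^{e^{t} - 1}
M^(3)(t) = e^{3 t} e^{e^{t} - 1} + 3 e^{2 t} e^{e^{t} - 1} + e^{t} e^{e^{t} - 1}
M^(3)(0) = 5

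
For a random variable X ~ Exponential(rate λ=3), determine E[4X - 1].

For X ~ Exponential(rate λ=3):
E[X] = \frac{1}{3}
E[4X - 1] = 4 × E[X] - 1 = \frac{1}{3}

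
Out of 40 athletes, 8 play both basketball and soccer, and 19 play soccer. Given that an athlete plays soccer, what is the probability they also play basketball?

P(A ∩ B) = 8/40 = 1/5
P(B) = 19/40
P(A|B) = P(A ∩ B) / P(B) = (1/5) / (19/40) = 8/19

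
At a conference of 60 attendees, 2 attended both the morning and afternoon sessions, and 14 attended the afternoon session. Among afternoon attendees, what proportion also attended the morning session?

P(A ∩ B) = 2/60 = 1/30
P(B) = 14/60 = 7/30
P(A|B) = P(A ∩ B) / P(B) = (1/30) / (7/30) = 1/7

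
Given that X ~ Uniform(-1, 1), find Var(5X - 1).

For X ~ Uniform(-1, 1):
Var(X) = \frac{1}{3}
Var(5X - 1) = (5)² × Var(X) = 25 × \frac{1}{3} = \frac{25}{3}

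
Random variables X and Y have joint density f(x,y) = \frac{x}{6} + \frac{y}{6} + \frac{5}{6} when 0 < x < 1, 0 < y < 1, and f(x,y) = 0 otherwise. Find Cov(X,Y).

E[XY] = ∫∫ xy × f(x,y) dx dy = \frac{19}{72}
E[X] = \frac{37}{72}
E[Y] = \frac{37}{72}
Cov(X,Y) = E[XY] - E[X]E[Y] = - \frac{1}{5184}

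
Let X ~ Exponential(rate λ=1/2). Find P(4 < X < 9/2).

P(4 < X < 9/2) = ∫_{4}^{9/2} f(x) dx
where f(x) = \frac{e^{- \frac{x}{2}}}{2}
= - \frac{1}{e^{\frac{9}{4}}} + e^{-2}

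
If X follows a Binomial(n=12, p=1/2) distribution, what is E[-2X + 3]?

For X ~ Binomial(n=12, p=1/2):
E[X] = 6
E[-2X + 3] = -2 × E[X] + 3 = -9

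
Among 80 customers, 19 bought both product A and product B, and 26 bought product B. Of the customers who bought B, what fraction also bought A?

P(A ∩ B) = 19/80
P(B) = 26/80 = 13/40
P(A|B) = P(A ∩ B) / P(B) = (19/80) / (13/40) = 19/26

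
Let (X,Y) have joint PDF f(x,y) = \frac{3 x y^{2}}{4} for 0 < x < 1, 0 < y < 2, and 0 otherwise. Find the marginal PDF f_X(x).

f_X(x) = ∫_0^2 f(x,y) dy
= ∫_0^2 \frac{3 x y^{2}}{4} dy
= 2 x for 0 < x < 1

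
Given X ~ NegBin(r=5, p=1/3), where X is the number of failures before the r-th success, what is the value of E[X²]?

Using the identity E[X²] = Var(X) + (E[X])²:
E[X] = 10
Var(X) = 30
E[X²] = 30 + (10)²
= 130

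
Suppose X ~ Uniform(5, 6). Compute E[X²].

Using the identity E[X²] = Var(X) + (E[X])²:
E[X] = \frac{11}{2}
Var(X) = \frac{1}{12}
E[X²] = \frac{1}{12} + (\frac{11}{2})²
= \frac{91}{3}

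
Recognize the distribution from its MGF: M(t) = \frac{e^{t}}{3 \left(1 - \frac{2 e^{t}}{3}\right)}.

The MGF M(t) = \frac{e^{t}}{3 \left(1 - \frac{2 e^{t}}{3}\right)} is the standard form for the Geometric distribution.
Comparing with the known MGF formula identifies: Geometric(p=1/3), X = trial number of first success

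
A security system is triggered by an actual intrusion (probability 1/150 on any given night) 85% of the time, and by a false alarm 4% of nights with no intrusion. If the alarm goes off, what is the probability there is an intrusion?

Let D = the rare event, + = positive/flagged.
P(D) = 1/150
P(+|D) = 85/100 = 17/20
P(+|D') = 4/100 = 1/25
P(+) = P(+|D)P(D) + P(+|D')P(D')
     = \frac{17}{20} × \frac{1}{150} + \frac{1}{25} × \frac{149}{150}
     = \frac{227}{5000}
P(D|+) = P(+|D)P(D)/P(+) = \frac{85}{681}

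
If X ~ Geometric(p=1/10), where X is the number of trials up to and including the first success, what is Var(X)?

For X ~ Geometric(p=1/10), where X is the number of trials up to and including the first success:
Var(X) = 90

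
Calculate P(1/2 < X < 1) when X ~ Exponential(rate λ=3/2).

P(1/2 < X < 1) = ∫_{1/2}^{1} f(x) dx
where f(x) = \frac{3 e^{- \frac{3 x}{2}}}{2}
= - \frac{1}{e^{\frac{3}{2}}} + e^{- \frac{3}{4}}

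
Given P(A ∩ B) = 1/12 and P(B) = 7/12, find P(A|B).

P(A|B) = P(A ∩ B) / P(B)
= (1/12) / (7/12)
= 1/7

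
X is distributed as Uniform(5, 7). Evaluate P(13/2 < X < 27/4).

P(13/2 < X < 27/4) = ∫_{13/2}^{27/4} f(x) dx
where f(x) = \frac{1}{2}
= \frac{1}{8}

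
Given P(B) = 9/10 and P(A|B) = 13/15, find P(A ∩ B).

By definition, P(A|B) = P(A ∩ B) / P(B)
So P(A ∩ B) = P(A|B) × P(B)
= 13/15 × 9/10
= 39/50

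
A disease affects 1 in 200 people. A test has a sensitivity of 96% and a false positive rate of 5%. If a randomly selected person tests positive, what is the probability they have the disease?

Let D = the rare event, + = positive/flagged.
P(D) = 1/200
P(+|D) = 96/100 = 24/25
P(+|D') = 5/100 = 1/20
P(+) = P(+|D)P(D) + P(+|D')P(D')
     = \frac{24}{25} × \frac{1}{200} + \frac{1}{20} × \frac{199}{200}
     = \frac{1091}{20000}
P(D|+) = P(+|D)P(D)/P(+) = \frac{96}{1091}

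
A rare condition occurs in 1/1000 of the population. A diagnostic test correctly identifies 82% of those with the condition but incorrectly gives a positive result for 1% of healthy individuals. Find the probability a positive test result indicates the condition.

Let D = the rare event, + = positive/flagged.
P(D) = 1/1000
P(+|D) = 82/100 = 41/50
P(+|D') = 1/100
P(+) = P(+|D)P(D) + P(+|D')P(D')
     = \frac{41}{50} × \frac{1}{1000} + \frac{1}{100} × \frac{999}{1000}
     = \frac{1081}{100000}
P(D|+) = P(+|D)P(D)/P(+) = \frac{82}{1081}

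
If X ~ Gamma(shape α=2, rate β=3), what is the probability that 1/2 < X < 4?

P(1/2 < X < 4) = ∫_{1/2}^{4} f(x) dx
where f(x) = 9 x e^{- 3 x}
= - \frac{13}{e^{12}} + \frac{5}{2 e^{\frac{3}{2}}}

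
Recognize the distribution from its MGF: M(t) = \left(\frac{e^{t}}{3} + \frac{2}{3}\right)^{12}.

The MGF M(t) = \left(\frac{e^{t}}{3} + \frac{2}{3}\right)^{12} is the standard form for the Binomial distribution.
Comparing with the known MGF formula identifies: Binomial(n=12, p=1/3)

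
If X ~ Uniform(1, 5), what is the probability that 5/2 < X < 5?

P(5/2 < X < 5) = ∫_{5/2}^{5} f(x) dx
where f(x) = \frac{1}{4}
= \frac{5}{8}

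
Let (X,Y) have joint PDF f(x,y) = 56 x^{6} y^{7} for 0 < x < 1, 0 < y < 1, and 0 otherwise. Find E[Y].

E[Y] = ∫_0^1 ∫_0^1 y × f(x,y) dx dy
= \frac{8}{9}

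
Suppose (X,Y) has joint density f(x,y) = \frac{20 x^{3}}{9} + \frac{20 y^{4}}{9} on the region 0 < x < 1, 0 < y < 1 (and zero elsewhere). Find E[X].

E[X] = ∫_0^1 ∫_0^1 x × f(x,y) dy dx
= ∫_0^1 ∫_0^1 x × (\frac{20 x^{3}}{9} + \frac{20 y^{4}}{9}) dy dx
= \frac{2}{3}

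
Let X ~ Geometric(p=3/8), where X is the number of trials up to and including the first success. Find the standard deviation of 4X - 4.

For X ~ Geometric(p=3/8), where X is the number of trials up to and including the first success:
Var(X) = \frac{40}{9}
SD(X) = √(Var(X)) = √(\frac{40}{9}) = \frac{2 \sqrt{10}}{3}
SD(4X - 4) = |4| × SD(X) = 4 × \frac{2 \sqrt{10}}{3} = \frac{8 \sqrt{10}}{3}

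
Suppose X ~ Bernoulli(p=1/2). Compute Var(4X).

For X ~ Bernoulli(p=1/2):
Var(X) = \frac{1}{4}
Var(4X) = (4)² × Var(X) = 16 × \frac{1}{4} = 4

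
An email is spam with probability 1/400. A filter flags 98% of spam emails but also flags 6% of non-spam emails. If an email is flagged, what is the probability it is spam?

Let D = the rare event, + = positive/flagged.
P(D) = 1/400
P(+|D) = 98/100 = 49/50
P(+|D') = 6/100 = 3/50
P(+) = P(+|D)P(D) + P(+|D')P(D')
     = \frac{49}{50} × \frac{1}{400} + \frac{3}{50} × \frac{399}{400}
     = \frac{623}{10000}
P(D|+) = P(+|D)P(D)/P(+) = \frac{7}{178}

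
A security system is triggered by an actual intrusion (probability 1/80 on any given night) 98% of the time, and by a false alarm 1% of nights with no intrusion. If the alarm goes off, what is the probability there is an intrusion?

Let D = the rare event, + = positive/flagged.
P(D) = 1/80
P(+|D) = 98/100 = 49/50
P(+|D') = 1/100
P(+) = P(+|D)P(D) + P(+|D')P(D')
     = \frac{49}{50} × \frac{1}{80} + \frac{1}{100} × \frac{79}{80}
     = \frac{177}{8000}
P(D|+) = P(+|D)P(D)/P(+) = \frac{98}{177}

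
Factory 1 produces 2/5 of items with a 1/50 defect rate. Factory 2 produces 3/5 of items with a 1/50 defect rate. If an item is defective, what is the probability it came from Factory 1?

Using Bayes' theorem:
P(F1) = 2/5, P(D|F1) = 1/50
P(F2) = 3/5, P(D|F2) = 1/50
P(D) = P(D|F1)P(F1) + P(D|F2)P(F2)
     = \frac{1}{50}
P(F1|D) = P(D|F1)P(F1) / P(D)
= \frac{2}{5}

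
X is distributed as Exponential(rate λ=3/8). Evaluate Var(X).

For X ~ Exponential(rate λ=3/8):
Var(X) = \frac{64}{9}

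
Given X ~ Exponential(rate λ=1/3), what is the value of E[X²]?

Using the identity E[X²] = Var(X) + (E[X])²:
E[X] = 3
Var(X) = 9
E[X²] = 9 + (3)²
= 18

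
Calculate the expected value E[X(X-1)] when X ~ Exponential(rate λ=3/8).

E[X(X-1)] = E[X² - X] = E[X²] - E[X]
E[X] = \frac{8}{3}
E[X²] = Var(X) + (E[X])² = \frac{64}{9} + (\frac{8}{3})² = \frac{128}{9}
E[X(X-1)] = \frac{128}{9} - \frac{8}{3} = \frac{104}{9}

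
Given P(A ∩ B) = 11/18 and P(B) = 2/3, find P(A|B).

P(A|B) = P(A ∩ B) / P(B)
= (11/18) / (2/3)
= 11/12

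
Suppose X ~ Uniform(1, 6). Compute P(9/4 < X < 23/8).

P(9/4 < X < 23/8) = ∫_{9/4}^{23/8} f(x) dx
where f(x) = \frac{1}{5}
= \frac{1}{8}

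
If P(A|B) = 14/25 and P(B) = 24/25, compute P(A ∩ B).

By definition, P(A|B) = P(A ∩ B) / P(B)
So P(A ∩ B) = P(A|B) × P(B)
= 14/25 × 24/25
= 336/625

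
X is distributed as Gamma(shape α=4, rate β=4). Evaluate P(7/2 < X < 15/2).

P(7/2 < X < 15/2) = ∫_{7/2}^{15/2} f(x) dx
where f(x) = \frac{128 x^{3} e^{- 4 x}}{3}
= \frac{-14943 + 1711 e^{16}}{3 e^{30}}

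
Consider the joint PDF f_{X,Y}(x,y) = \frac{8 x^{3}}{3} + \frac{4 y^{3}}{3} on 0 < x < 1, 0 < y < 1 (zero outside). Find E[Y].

E[Y] = ∫_0^1 ∫_0^1 y × f(x,y) dx dy
= \frac{3}{5}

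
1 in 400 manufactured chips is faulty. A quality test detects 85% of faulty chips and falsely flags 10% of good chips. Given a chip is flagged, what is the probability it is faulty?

Let D = the rare event, + = positive/flagged.
P(D) = 1/400
P(+|D) = 85/100 = 17/20
P(+|D') = 10/100 = 1/10
P(+) = P(+|D)P(D) + P(+|D')P(D')
     = \frac{17}{20} × \frac{1}{400} + \frac{1}{10} × \frac{399}{400}
     = \frac{163}{1600}
P(D|+) = P(+|D)P(D)/P(+) = \frac{17}{815}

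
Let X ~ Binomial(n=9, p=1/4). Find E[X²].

Using the identity E[X²] = Var(X) + (E[X])²:
E[X] = \frac{9}{4}
Var(X) = \frac{27}{16}
E[X²] = \frac{27}{16} + (\frac{9}{4})²
= \frac{27}{4}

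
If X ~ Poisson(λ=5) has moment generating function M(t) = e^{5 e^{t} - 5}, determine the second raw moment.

To find E[X^2], compute M^(2)(0):
M^(1)(t) = 5 e^{t} e^{5 e^{t} - 5}
M^(2)(t) = 25 e^{2 t} e^{5 e^{t} - 5} + 5 e^{t} e^{5 e^{t} - 5}
M^(2)(0) = 30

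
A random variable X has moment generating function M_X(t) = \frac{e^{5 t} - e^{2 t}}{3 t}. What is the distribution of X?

The MGF M(t) = \frac{e^{5 t} - e^{2 t}}{3 t} is the standard form for the Uniform distribution.
Comparing with the known MGF formula identifies: Uniform(2, 5)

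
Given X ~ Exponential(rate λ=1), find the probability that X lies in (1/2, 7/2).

P(1/2 < X < 7/2) = ∫_{1/2}^{7/2} f(x) dx
where f(x) = e^{- x}
= - \frac{1 - e^{3}}{e^{\frac{7}{2}}}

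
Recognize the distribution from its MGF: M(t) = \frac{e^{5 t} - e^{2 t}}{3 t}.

The MGF M(t) = \frac{e^{5 t} - e^{2 t}}{3 t} is the standard form for the Uniform distribution.
Comparing with the known MGF formula identifies: Uniform(2, 5)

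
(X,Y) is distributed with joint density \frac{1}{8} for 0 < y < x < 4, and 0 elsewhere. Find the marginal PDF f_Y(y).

f_Y(y) = ∫_y^4 \frac{1}{8} dx = \frac{1}{2} - \frac{y}{8}
for 0 < y < 4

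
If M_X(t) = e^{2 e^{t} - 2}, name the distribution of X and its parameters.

The MGF M(t) = e^{2 e^{t} - 2} is the standard form for the Poisson distribution.
Comparing with the known MGF formula identifies: Poisson(λ=2)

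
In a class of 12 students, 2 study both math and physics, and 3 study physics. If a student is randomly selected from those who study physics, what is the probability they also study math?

P(A ∩ B) = 2/12 = 1/6
P(B) = 3/12 = 1/4
P(A|B) = P(A ∩ B) / P(B) = (1/6) / (1/4) = 2/3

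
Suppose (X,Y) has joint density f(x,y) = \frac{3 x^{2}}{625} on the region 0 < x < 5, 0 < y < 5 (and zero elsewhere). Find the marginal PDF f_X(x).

f_X(x) = ∫_0^5 f(x,y) dy
= ∫_0^5 \frac{3 x^{2}}{625} dy
= \frac{3 x^{2}}{125} for 0 < x < 5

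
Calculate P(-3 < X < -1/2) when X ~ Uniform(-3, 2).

P(-3 < X < -1/2) = ∫_{-3}^{-1/2} f(x) dx
where f(x) = \frac{1}{5}
= \frac{1}{2}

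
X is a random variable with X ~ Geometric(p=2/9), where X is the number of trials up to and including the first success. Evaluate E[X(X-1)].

E[X(X-1)] = E[X² - X] = E[X²] - E[X]
E[X] = \frac{9}{2}
E[X²] = Var(X) + (E[X])² = \frac{63}{4} + (\frac{9}{2})² = 36
E[X(X-1)] = 36 - \frac{9}{2} = \frac{63}{2}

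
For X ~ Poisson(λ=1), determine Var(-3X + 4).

For X ~ Poisson(λ=1):
Var(X) = 1
Var(-3X + 4) = (-3)² × Var(X) = 9 × 1 = 9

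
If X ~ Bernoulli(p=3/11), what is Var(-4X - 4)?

For X ~ Bernoulli(p=3/11):
Var(X) = \frac{24}{121}
Var(-4X - 4) = (-4)² × Var(X) = 16 × \frac{24}{121} = \frac{384}{121}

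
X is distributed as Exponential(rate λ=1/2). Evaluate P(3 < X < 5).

P(3 < X < 5) = ∫_{3}^{5} f(x) dx
where f(x) = \frac{e^{- \frac{x}{2}}}{2}
= - \frac{1 - e}{e^{\frac{5}{2}}}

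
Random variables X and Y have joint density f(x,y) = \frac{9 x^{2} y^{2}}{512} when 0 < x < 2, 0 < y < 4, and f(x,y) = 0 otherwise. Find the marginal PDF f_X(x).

f_X(x) = ∫_0^4 f(x,y) dy
= ∫_0^4 \frac{9 x^{2} y^{2}}{512} dy
= \frac{3 x^{2}}{8} for 0 < x < 2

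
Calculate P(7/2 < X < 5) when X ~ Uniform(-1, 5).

P(7/2 < X < 5) = ∫_{7/2}^{5} f(x) dx
where f(x) = \frac{1}{6}
= \frac{1}{4}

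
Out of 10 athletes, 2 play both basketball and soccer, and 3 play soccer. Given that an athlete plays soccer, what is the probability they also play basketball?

P(A ∩ B) = 2/10 = 1/5
P(B) = 3/10
P(A|B) = P(A ∩ B) / P(B) = (1/5) / (3/10) = 2/3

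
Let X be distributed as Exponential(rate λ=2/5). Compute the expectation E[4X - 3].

For X ~ Exponential(rate λ=2/5):
E[X] = \frac{5}{2}
E[4X - 3] = 4 × E[X] - 3 = 7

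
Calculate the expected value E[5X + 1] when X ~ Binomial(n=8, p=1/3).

For X ~ Binomial(n=8, p=1/3):
E[X] = \frac{8}{3}
E[5X + 1] = 5 × E[X] + 1 = \frac{43}{3}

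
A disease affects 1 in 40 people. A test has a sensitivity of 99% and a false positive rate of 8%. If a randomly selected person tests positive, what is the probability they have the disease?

Let D = the rare event, + = positive/flagged.
P(D) = 1/40
P(+|D) = 99/100
P(+|D') = 8/100 = 2/25
P(+) = P(+|D)P(D) + P(+|D')P(D')
     = \frac{99}{100} × \frac{1}{40} + \frac{2}{25} × \frac{39}{40}
     = \frac{411}{4000}
P(D|+) = P(+|D)P(D)/P(+) = \frac{33}{137}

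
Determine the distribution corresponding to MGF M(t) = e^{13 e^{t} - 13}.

The MGF M(t) = e^{13 e^{t} - 13} is the standard form for the Poisson distribution.
Comparing with the known MGF formula identifies: Poisson(λ=13)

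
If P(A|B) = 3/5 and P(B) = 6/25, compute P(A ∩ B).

By definition, P(A|B) = P(A ∩ B) / P(B)
So P(A ∩ B) = P(A|B) × P(B)
= 3/5 × 6/25
= 18/125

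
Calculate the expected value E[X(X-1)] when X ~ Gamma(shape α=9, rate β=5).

E[X(X-1)] = E[X² - X] = E[X²] - E[X]
E[X] = \frac{9}{5}
E[X²] = Var(X) + (E[X])² = \frac{9}{25} + (\frac{9}{5})² = \frac{18}{5}
E[X(X-1)] = \frac{18}{5} - \frac{9}{5} = \frac{9}{5}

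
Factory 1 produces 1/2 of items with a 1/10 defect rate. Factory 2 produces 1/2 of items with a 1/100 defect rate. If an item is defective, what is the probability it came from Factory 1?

Using Bayes' theorem:
P(F1) = 1/2, P(D|F1) = 1/10
P(F2) = 1/2, P(D|F2) = 1/100
P(D) = P(D|F1)P(F1) + P(D|F2)P(F2)
     = \frac{11}{200}
P(F1|D) = P(D|F1)P(F1) / P(D)
= \frac{10}{11}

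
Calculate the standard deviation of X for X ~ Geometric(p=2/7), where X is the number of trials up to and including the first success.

For X ~ Geometric(p=2/7), where X is the number of trials up to and including the first success:
Var(X) = \frac{35}{4}
SD(X) = √(Var(X)) = √(\frac{35}{4}) = \frac{\sqrt{35}}{2}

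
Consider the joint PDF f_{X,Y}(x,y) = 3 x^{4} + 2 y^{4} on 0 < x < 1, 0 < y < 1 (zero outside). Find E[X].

E[X] = ∫_0^1 ∫_0^1 x × f(x,y) dy dx
= ∫_0^1 ∫_0^1 x × (3 x^{4} + 2 y^{4}) dy dx
= \frac{7}{10}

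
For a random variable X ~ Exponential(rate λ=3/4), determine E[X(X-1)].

E[X(X-1)] = E[X² - X] = E[X²] - E[X]
E[X] = \frac{4}{3}
E[X²] = Var(X) + (E[X])² = \frac{16}{9} + (\frac{4}{3})² = \frac{32}{9}
E[X(X-1)] = \frac{32}{9} - \frac{4}{3} = \frac{20}{9}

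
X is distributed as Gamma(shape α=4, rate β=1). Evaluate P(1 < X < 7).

P(1 < X < 7) = ∫_{1}^{7} f(x) dx
where f(x) = \frac{x^{3} e^{- x}}{6}
= \frac{-269 + 8 e^{6}}{3 e^{7}}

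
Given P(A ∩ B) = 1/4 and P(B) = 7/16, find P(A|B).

P(A|B) = P(A ∩ B) / P(B)
= (1/4) / (7/16)
= 4/7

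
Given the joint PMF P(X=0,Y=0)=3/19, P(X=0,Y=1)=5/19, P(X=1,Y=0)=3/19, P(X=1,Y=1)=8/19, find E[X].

First find marginal of X:
P(X=0) = 8/19
P(X=1) = 11/19
E[X] = 0 × 8/19 + 1 × 11/19 = 11/19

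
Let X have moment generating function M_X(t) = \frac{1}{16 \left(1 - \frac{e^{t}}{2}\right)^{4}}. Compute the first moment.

To find E[X], compute M^(1)(0):
M^(1)(t) = \frac{e^{t}}{8 \left(1 - \frac{e^{t}}{2}\right)^{5}}
M^(1)(0) = 4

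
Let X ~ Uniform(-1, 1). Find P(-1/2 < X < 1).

P(-1/2 < X < 1) = ∫_{-1/2}^{1} f(x) dx
where f(x) = \frac{1}{2}
= \frac{3}{4}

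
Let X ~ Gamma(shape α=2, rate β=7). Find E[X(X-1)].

E[X(X-1)] = E[X² - X] = E[X²] - E[X]
E[X] = \frac{2}{7}
E[X²] = Var(X) + (E[X])² = \frac{2}{49} + (\frac{2}{7})² = \frac{6}{49}
E[X(X-1)] = \frac{6}{49} - \frac{2}{7} = - \frac{8}{49}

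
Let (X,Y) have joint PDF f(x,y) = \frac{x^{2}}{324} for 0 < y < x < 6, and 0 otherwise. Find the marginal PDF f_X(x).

f_X(x) = ∫_0^x \frac{x^{2}}{324} dy = \frac{x^{3}}{324}
for 0 < x < 6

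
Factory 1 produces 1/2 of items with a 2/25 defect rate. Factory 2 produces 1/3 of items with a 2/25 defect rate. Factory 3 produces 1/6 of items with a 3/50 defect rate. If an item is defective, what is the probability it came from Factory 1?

Using Bayes' theorem:
P(F1) = 1/2, P(D|F1) = 2/25
P(F2) = 1/3, P(D|F2) = 2/25
P(F3) = 1/6, P(D|F3) = 3/50
P(D) = P(D|F1)P(F1) + P(D|F2)P(F2) + P(D|F3)P(F3)
     = \frac{23}{300}
P(F1|D) = P(D|F1)P(F1) / P(D)
= \frac{12}{23}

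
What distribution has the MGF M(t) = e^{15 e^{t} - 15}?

The MGF M(t) = e^{15 e^{t} - 15} is the standard form for the Poisson distribution.
Comparing with the known MGF formula identifies: Poisson(λ=15)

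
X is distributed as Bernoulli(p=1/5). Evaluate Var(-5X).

For X ~ Bernoulli(p=1/5):
Var(X) = \frac{4}{25}
Var(-5X) = (-5)² × Var(X) = 25 × \frac{4}{25} = 4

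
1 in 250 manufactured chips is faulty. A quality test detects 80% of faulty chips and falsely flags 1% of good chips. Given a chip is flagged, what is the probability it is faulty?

Let D = the rare event, + = positive/flagged.
P(D) = 1/250
P(+|D) = 80/100 = 4/5
P(+|D') = 1/100
P(+) = P(+|D)P(D) + P(+|D')P(D')
     = \frac{4}{5} × \frac{1}{250} + \frac{1}{100} × \frac{249}{250}
     = \frac{329}{25000}
P(D|+) = P(+|D)P(D)/P(+) = \frac{80}{329}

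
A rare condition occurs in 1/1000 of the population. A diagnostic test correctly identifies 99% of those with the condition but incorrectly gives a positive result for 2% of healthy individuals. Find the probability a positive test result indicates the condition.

Let D = the rare event, + = positive/flagged.
P(D) = 1/1000
P(+|D) = 99/100
P(+|D') = 2/100 = 1/50
P(+) = P(+|D)P(D) + P(+|D')P(D')
     = \frac{99}{100} × \frac{1}{1000} + \frac{1}{50} × \frac{999}{1000}
     = \frac{2097}{100000}
P(D|+) = P(+|D)P(D)/P(+) = \frac{11}{233}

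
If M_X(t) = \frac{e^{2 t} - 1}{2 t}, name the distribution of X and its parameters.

The MGF M(t) = \frac{e^{2 t} - 1}{2 t} is the standard form for the Uniform distribution.
Comparing with the known MGF formula identifies: Uniform(0, 2)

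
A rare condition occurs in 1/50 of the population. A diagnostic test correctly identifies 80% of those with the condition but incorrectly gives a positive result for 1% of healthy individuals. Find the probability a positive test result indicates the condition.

Let D = the rare event, + = positive/flagged.
P(D) = 1/50
P(+|D) = 80/100 = 4/5
P(+|D') = 1/100
P(+) = P(+|D)P(D) + P(+|D')P(D')
     = \frac{4}{5} × \frac{1}{50} + \frac{1}{100} × \frac{49}{50}
     = \frac{129}{5000}
P(D|+) = P(+|D)P(D)/P(+) = \frac{80}{129}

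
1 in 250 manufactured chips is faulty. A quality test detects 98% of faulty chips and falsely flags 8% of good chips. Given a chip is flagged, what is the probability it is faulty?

Let D = the rare event, + = positive/flagged.
P(D) = 1/250
P(+|D) = 98/100 = 49/50
P(+|D') = 8/100 = 2/25
P(+) = P(+|D)P(D) + P(+|D')P(D')
     = \frac{49}{50} × \frac{1}{250} + \frac{2}{25} × \frac{249}{250}
     = \frac{209}{2500}
P(D|+) = P(+|D)P(D)/P(+) = \frac{49}{1045}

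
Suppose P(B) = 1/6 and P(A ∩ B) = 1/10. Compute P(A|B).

P(A|B) = P(A ∩ B) / P(B)
= (1/10) / (1/6)
= 3/5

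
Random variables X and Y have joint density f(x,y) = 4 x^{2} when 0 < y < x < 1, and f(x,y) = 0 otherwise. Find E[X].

f_X(x) = ∫_0^x 4 x^{2} dy = 4 x^{3}
E[X] = ∫_0^1 x × (4 x^{3}) dx = \frac{4}{5}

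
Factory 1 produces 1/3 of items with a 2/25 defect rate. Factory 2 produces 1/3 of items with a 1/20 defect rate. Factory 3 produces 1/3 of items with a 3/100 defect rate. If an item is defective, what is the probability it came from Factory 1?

Using Bayes' theorem:
P(F1) = 1/3, P(D|F1) = 2/25
P(F2) = 1/3, P(D|F2) = 1/20
P(F3) = 1/3, P(D|F3) = 3/100
P(D) = P(D|F1)P(F1) + P(D|F2)P(F2) + P(D|F3)P(F3)
     = \frac{4}{75}
P(F1|D) = P(D|F1)P(F1) / P(D)
= \frac{1}{2}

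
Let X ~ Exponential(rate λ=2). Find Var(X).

For X ~ Exponential(rate λ=2):
Var(X) = \frac{1}{4}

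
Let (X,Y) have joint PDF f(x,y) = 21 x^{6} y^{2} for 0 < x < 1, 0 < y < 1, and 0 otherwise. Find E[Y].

E[Y] = ∫_0^1 ∫_0^1 y × f(x,y) dx dy
= \frac{3}{4}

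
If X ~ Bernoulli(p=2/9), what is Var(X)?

For X ~ Bernoulli(p=2/9):
Var(X) = \frac{14}{81}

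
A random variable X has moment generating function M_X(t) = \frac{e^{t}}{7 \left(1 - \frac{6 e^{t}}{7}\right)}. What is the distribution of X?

The MGF M(t) = \frac{e^{t}}{7 \left(1 - \frac{6 e^{t}}{7}\right)} is the standard form for the Geometric distribution.
Comparing with the known MGF formula identifies: Geometric(p=1/7), X = trial number of first success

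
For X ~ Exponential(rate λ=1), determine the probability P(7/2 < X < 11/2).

P(7/2 < X < 11/2) = ∫_{7/2}^{11/2} f(x) dx
where f(x) = e^{- x}
= - \frac{1 - e^{2}}{e^{\frac{11}{2}}}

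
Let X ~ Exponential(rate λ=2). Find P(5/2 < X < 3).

P(5/2 < X < 3) = ∫_{5/2}^{3} f(x) dx
where f(x) = 2 e^{- 2 x}
= - \frac{1 - e}{e^{6}}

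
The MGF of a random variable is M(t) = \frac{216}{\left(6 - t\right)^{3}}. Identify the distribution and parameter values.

The MGF M(t) = \frac{216}{\left(6 - t\right)^{3}} is the standard form for the Gamma distribution.
Comparing with the known MGF formula identifies: Gamma(shape α=3, rate β=6)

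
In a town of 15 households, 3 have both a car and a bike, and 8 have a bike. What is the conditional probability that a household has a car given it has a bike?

P(A ∩ B) = 3/15 = 1/5
P(B) = 8/15
P(A|B) = P(A ∩ B) / P(B) = (1/5) / (8/15) = 3/8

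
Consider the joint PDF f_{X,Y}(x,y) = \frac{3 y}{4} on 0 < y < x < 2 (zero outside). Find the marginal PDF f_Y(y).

f_Y(y) = ∫_y^2 \frac{3 y}{4} dx = \frac{3 y \left(2 - y\right)}{4}
for 0 < y < 2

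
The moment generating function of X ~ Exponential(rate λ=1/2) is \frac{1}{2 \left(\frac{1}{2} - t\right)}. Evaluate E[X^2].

To find E[X^2], compute M^(2)(0):
M^(1)(t) = \frac{1}{2 \left(\frac{1}{2} - t\right)^{2}}
M^(2)(t) = \frac{1}{\left(\frac{1}{2} - t\right)^{3}}
M^(2)(0) = 8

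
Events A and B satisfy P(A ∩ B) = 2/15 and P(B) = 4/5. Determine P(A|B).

P(A|B) = P(A ∩ B) / P(B)
= (2/15) / (4/5)
= 1/6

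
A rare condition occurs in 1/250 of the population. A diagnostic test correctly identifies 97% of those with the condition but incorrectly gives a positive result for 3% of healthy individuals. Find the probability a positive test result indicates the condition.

Let D = the rare event, + = positive/flagged.
P(D) = 1/250
P(+|D) = 97/100
P(+|D') = 3/100
P(+) = P(+|D)P(D) + P(+|D')P(D')
     = \frac{97}{100} × \frac{1}{250} + \frac{3}{100} × \frac{249}{250}
     = \frac{211}{6250}
P(D|+) = P(+|D)P(D)/P(+) = \frac{97}{844}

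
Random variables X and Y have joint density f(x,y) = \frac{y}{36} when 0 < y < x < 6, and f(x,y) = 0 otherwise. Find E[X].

f_X(x) = ∫_0^x \frac{y}{36} dy = \frac{x^{2}}{72}
E[X] = ∫_0^6 x × (\frac{x^{2}}{72}) dx = \frac{9}{2}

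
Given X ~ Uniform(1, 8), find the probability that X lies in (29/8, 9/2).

P(29/8 < X < 9/2) = ∫_{29/8}^{9/2} f(x) dx
where f(x) = \frac{1}{7}
= \frac{1}{8}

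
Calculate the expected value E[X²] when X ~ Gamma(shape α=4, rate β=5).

Using the identity E[X²] = Var(X) + (E[X])²:
E[X] = \frac{4}{5}
Var(X) = \frac{4}{25}
E[X²] = \frac{4}{25} + (\frac{4}{5})²
= \frac{4}{5}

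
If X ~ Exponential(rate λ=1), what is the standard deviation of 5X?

For X ~ Exponential(rate λ=1):
Var(X) = 1
SD(X) = √(Var(X)) = √(1) = 1
SD(5X) = |5| × SD(X) = 5 × 1 = 5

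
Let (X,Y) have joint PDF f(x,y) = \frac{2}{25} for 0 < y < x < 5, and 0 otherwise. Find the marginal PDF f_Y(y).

f_Y(y) = ∫_y^5 \frac{2}{25} dx = \frac{2}{5} - \frac{2 y}{25}
for 0 < y < 5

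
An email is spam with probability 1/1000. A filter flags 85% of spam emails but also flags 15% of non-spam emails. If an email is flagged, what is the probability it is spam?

Let D = the rare event, + = positive/flagged.
P(D) = 1/1000
P(+|D) = 85/100 = 17/20
P(+|D') = 15/100 = 3/20
P(+) = P(+|D)P(D) + P(+|D')P(D')
     = \frac{17}{20} × \frac{1}{1000} + \frac{3}{20} × \frac{999}{1000}
     = \frac{1507}{10000}
P(D|+) = P(+|D)P(D)/P(+) = \frac{17}{3014}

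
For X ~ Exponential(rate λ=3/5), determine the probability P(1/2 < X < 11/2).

P(1/2 < X < 11/2) = ∫_{1/2}^{11/2} f(x) dx
where f(x) = \frac{3 e^{- \frac{3 x}{5}}}{5}
= - \frac{1 - e^{3}}{e^{\frac{33}{10}}}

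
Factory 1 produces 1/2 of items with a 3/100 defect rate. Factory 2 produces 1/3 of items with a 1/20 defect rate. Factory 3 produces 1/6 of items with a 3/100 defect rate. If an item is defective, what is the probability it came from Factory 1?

Using Bayes' theorem:
P(F1) = 1/2, P(D|F1) = 3/100
P(F2) = 1/3, P(D|F2) = 1/20
P(F3) = 1/6, P(D|F3) = 3/100
P(D) = P(D|F1)P(F1) + P(D|F2)P(F2) + P(D|F3)P(F3)
     = \frac{11}{300}
P(F1|D) = P(D|F1)P(F1) / P(D)
= \frac{9}{22}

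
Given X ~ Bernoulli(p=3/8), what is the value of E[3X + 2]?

For X ~ Bernoulli(p=3/8):
E[X] = \frac{3}{8}
E[3X + 2] = 3 × E[X] + 2 = \frac{25}{8}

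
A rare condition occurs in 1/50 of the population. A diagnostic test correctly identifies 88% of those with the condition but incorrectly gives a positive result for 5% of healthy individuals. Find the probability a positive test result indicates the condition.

Let D = the rare event, + = positive/flagged.
P(D) = 1/50
P(+|D) = 88/100 = 22/25
P(+|D') = 5/100 = 1/20
P(+) = P(+|D)P(D) + P(+|D')P(D')
     = \frac{22}{25} × \frac{1}{50} + \frac{1}{20} × \frac{49}{50}
     = \frac{333}{5000}
P(D|+) = P(+|D)P(D)/P(+) = \frac{88}{333}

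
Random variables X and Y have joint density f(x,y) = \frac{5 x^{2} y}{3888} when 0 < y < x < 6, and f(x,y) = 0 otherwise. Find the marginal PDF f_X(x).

f_X(x) = ∫_0^x \frac{5 x^{2} y}{3888} dy = \frac{5 x^{4}}{7776}
for 0 < x < 6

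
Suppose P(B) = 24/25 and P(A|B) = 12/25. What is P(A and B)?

By definition, P(A|B) = P(A ∩ B) / P(B)
So P(A ∩ B) = P(A|B) × P(B)
= 12/25 × 24/25
= 288/625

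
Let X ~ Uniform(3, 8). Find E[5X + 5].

For X ~ Uniform(3, 8):
E[X] = \frac{11}{2}
E[5X + 5] = 5 × E[X] + 5 = \frac{65}{2}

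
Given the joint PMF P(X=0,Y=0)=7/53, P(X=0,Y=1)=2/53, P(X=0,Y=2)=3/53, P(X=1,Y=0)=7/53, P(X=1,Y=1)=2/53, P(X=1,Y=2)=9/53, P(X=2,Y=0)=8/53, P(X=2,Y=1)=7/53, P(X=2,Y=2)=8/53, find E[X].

First find marginal of X:
P(X=0) = 12/53
P(X=1) = 18/53
P(X=2) = 23/53
E[X] = 0 × 12/53 + 1 × 18/53 + 2 × 23/53 = 64/53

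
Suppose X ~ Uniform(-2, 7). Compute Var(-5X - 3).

For X ~ Uniform(-2, 7):
Var(X) = \frac{27}{4}
Var(-5X - 3) = (-5)² × Var(X) = 25 × \frac{27}{4} = \frac{675}{4}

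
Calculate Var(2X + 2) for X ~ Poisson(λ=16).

For X ~ Poisson(λ=16):
Var(X) = 16
Var(2X + 2) = (2)² × Var(X) = 4 × 16 = 64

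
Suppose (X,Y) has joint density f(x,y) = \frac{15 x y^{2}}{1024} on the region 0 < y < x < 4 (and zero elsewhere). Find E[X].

f_X(x) = ∫_0^x \frac{15 x y^{2}}{1024} dy = \frac{5 x^{4}}{1024}
E[X] = ∫_0^4 x × (\frac{5 x^{4}}{1024}) dx = \frac{10}{3}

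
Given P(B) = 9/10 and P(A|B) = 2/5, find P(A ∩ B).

By definition, P(A|B) = P(A ∩ B) / P(B)
So P(A ∩ B) = P(A|B) × P(B)
= 2/5 × 9/10
= 9/25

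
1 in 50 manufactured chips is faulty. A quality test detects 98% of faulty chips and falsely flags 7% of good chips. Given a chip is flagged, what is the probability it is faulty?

Let D = the rare event, + = positive/flagged.
P(D) = 1/50
P(+|D) = 98/100 = 49/50
P(+|D') = 7/100
P(+) = P(+|D)P(D) + P(+|D')P(D')
     = \frac{49}{50} × \frac{1}{50} + \frac{7}{100} × \frac{49}{50}
     = \frac{441}{5000}
P(D|+) = P(+|D)P(D)/P(+) = \frac{2}{9}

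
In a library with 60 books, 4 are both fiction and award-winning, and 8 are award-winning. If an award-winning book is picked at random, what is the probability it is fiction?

P(A ∩ B) = 4/60 = 1/15
P(B) = 8/60 = 2/15
P(A|B) = P(A ∩ B) / P(B) = (1/15) / (2/15) = 1/2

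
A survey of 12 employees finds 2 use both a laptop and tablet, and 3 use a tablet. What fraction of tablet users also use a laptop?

P(A ∩ B) = 2/12 = 1/6
P(B) = 3/12 = 1/4
P(A|B) = P(A ∩ B) / P(B) = (1/6) / (1/4) = 2/3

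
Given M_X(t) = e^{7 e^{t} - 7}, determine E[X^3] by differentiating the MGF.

To find E[X^3], compute M^(3)(0):
M^(1)(t) = 7 e^{t} e^{7 e^{t} - 7}
M^(2)(t) = 49 e^{2 t} e^{7 e^{t} - 7} + 7 e^{t} e^{7 e^{t} - 7}
M^(3)(t) = 343 e^{3 t} e^{7 e^{t} - 7} + 147 e^{2 t} e^{7 e^{t} - 7} + 7 e^{t} e^{7 e^{t} - 7}
M^(3)(0) = 497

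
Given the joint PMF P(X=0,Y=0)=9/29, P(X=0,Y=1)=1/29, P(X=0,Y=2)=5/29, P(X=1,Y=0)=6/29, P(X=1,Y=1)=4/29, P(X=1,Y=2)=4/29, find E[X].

First find marginal of X:
P(X=0) = 15/29
P(X=1) = 14/29
E[X] = 0 × 15/29 + 1 × 14/29 = 14/29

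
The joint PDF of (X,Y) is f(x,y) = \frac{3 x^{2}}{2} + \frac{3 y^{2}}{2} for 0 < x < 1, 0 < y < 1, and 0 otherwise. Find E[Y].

E[Y] = ∫_0^1 ∫_0^1 y × f(x,y) dx dy
= \frac{5}{8}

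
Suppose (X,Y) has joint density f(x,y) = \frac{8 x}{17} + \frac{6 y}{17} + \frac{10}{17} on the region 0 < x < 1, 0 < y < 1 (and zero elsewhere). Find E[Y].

E[Y] = ∫_0^1 ∫_0^1 y × f(x,y) dx dy
= \frac{9}{17}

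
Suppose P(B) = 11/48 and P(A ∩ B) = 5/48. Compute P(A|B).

P(A|B) = P(A ∩ B) / P(B)
= (5/48) / (11/48)
= 5/11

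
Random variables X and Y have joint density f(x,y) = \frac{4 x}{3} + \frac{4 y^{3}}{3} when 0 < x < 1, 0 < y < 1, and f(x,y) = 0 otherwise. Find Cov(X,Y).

E[XY] = ∫∫ xy × f(x,y) dx dy = \frac{16}{45}
E[X] = \frac{11}{18}
E[Y] = \frac{3}{5}
Cov(X,Y) = E[XY] - E[X]E[Y] = - \frac{1}{90}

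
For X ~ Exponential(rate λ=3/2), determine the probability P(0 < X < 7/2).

P(0 < X < 7/2) = ∫_{0}^{7/2} f(x) dx
where f(x) = \frac{3 e^{- \frac{3 x}{2}}}{2}
= 1 - e^{- \frac{21}{4}}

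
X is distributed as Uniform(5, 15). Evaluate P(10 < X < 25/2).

P(10 < X < 25/2) = ∫_{10}^{25/2} f(x) dx
where f(x) = \frac{1}{10}
= \frac{1}{4}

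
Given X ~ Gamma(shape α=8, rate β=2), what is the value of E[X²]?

Using the identity E[X²] = Var(X) + (E[X])²:
E[X] = 4
Var(X) = 2
E[X²] = 2 + (4)²
= 18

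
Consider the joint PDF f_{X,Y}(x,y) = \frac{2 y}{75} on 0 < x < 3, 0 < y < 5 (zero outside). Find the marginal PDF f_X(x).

f_X(x) = ∫_0^5 f(x,y) dy
= ∫_0^5 \frac{2 y}{75} dy
= \frac{1}{3} for 0 < x < 3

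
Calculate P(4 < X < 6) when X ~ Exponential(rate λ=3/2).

P(4 < X < 6) = ∫_{4}^{6} f(x) dx
where f(x) = \frac{3 e^{- \frac{3 x}{2}}}{2}
= - \frac{1 - e^{3}}{e^{9}}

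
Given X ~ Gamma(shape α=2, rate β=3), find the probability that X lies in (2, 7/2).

P(2 < X < 7/2) = ∫_{2}^{7/2} f(x) dx
where f(x) = 9 x e^{- 3 x}
= - \frac{23}{2 e^{\frac{21}{2}}} + \frac{7}{e^{6}}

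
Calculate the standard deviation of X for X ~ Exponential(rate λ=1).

For X ~ Exponential(rate λ=1):
Var(X) = 1
SD(X) = √(Var(X)) = √(1) = 1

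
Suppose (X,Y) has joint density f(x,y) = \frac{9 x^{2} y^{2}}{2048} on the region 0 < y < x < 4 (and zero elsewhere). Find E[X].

f_X(x) = ∫_0^x \frac{9 x^{2} y^{2}}{2048} dy = \frac{3 x^{5}}{2048}
E[X] = ∫_0^4 x × (\frac{3 x^{5}}{2048}) dx = \frac{24}{7}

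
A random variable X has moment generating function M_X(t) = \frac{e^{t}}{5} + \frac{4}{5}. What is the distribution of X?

The MGF M(t) = \frac{e^{t}}{5} + \frac{4}{5} is the standard form for the Bernoulli distribution.
Comparing with the known MGF formula identifies: Bernoulli(p=1/5)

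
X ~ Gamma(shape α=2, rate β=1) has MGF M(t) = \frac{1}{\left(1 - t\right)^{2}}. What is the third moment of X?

To find E[X^3], compute M^(3)(0):
M^(1)(t) = \frac{2}{\left(1 - t\right)^{3}}
M^(2)(t) = \frac{6}{\left(1 - t\right)^{4}}
M^(3)(t) = \frac{24}{\left(1 - t\right)^{5}}
M^(3)(0) = 24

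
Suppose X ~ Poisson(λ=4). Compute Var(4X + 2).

For X ~ Poisson(λ=4):
Var(X) = 4
Var(4X + 2) = (4)² × Var(X) = 16 × 4 = 64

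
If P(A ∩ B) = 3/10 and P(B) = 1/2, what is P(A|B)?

P(A|B) = P(A ∩ B) / P(B)
= (3/10) / (1/2)
= 3/5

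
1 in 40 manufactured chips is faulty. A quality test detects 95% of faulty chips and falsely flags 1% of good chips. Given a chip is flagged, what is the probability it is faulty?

Let D = the rare event, + = positive/flagged.
P(D) = 1/40
P(+|D) = 95/100 = 19/20
P(+|D') = 1/100
P(+) = P(+|D)P(D) + P(+|D')P(D')
     = \frac{19}{20} × \frac{1}{40} + \frac{1}{100} × \frac{39}{40}
     = \frac{67}{2000}
P(D|+) = P(+|D)P(D)/P(+) = \frac{95}{134}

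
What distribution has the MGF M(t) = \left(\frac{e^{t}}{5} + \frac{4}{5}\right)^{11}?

The MGF M(t) = \left(\frac{e^{t}}{5} + \frac{4}{5}\right)^{11} is the standard form for the Binomial distribution.
Comparing with the known MGF formula identifies: Binomial(n=11, p=1/5)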